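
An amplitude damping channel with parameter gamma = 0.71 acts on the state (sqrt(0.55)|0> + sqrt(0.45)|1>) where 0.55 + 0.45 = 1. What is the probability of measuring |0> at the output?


For amplitude damping with parameter gamma on state sqrt(a)|0> + sqrt(b)|1>:
alpha^2 = 0.55, beta^2 = 0.45
P(|0>) = alpha^2 + gamma * beta^2
= 0.55 + 0.71 * 0.45
= 0.55 + 0.3195
= 0.8695

0.8695


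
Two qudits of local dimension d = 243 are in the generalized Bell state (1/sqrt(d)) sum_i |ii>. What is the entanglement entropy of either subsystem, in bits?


For a maximally entangled state in d x d:
S = log2(d) = log2(243)
= 7.9248

7.9248


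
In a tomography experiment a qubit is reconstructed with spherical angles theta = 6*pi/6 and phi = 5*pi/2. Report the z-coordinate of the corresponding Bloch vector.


theta = 3.1416, phi = 7.8540
r_z = cos(theta) = -1.0000

-1.0000


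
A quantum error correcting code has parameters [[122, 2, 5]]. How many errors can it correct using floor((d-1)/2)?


Code parameters: [[122, 2, 5]], distance d = 5.
Number of correctable errors = floor((d-1)/2)
= floor((5 - 1)/2)
= floor(4/2)
= 2

2


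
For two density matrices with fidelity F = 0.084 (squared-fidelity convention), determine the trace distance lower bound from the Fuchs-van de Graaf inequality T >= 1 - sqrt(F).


Fuchs-van de Graaf (squared-fidelity convention): 1 - sqrt(F) <= T <= sqrt(1 - F).
Lower bound: T >= 1 - sqrt(F)
sqrt(F) = sqrt(0.084) = 0.2898
T >= 1 - 0.2898
T >= 0.7102

0.7102


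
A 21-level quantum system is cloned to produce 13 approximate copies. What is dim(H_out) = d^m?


Output space = H^(tensor 13) where dim(H) = 21
dim = 21^13
= 441 (after 2 factors)
= 9261 (after 3 factors)
= 194481 (after 4 factors)
= 4084101 (after 5 factors)
= 85766121 (after 6 factors)
= 1801088541 (after 7 factors)
= 37822859361 (after 8 factors)
= 794280046581 (after 9 factors)
= 16679880978201 (after 10 factors)
= 350277500542221 (after 11 factors)
= 7355827511386641 (after 12 factors)
= 154472377739119461 (after 13 factors)
= 154472377739119461

154472377739119461


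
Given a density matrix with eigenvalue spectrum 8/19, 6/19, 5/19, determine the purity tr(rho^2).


tr(rho^2) = sum of eigenvalues squared
= (8/19)^2 + (6/19)^2 + (5/19)^2
= (64 + 36 + 25) / 361
= 125/361
= 0.3463

0.3463


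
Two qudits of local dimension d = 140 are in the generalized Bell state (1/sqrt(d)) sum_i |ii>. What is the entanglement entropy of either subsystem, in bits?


For a maximally entangled state in d x d:
S = log2(d) = log2(140)
= 7.1293

7.1293


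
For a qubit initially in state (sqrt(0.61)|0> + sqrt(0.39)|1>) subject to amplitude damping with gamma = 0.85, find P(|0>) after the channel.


For amplitude damping with parameter gamma on state sqrt(a)|0> + sqrt(b)|1>:
alpha^2 = 0.61, beta^2 = 0.39
P(|0>) = alpha^2 + gamma * beta^2
= 0.61 + 0.85 * 0.39
= 0.61 + 0.3315
= 0.9415

0.9415


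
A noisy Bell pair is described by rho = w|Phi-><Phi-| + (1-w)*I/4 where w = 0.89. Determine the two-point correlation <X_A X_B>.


|Phi-> = (|00> - |11>)/sqrt(2)
For the pure Bell state, <X_A X_B> = -1 (Bell-state Pauli correlator).
The maximally-mixed part I/4 has tr(I/4 * P tensor P) = 0 for any traceless Pauli P.
So <X_A X_B>_rho = w * (-1) + (1 - w) * 0
= 0.89 * (-1)
= -0.8900

-0.8900


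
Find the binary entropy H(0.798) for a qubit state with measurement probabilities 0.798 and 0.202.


S = -p*log2(p) - (1-p)*log2(1-p)
p = 0.7980, 1-p = 0.2020
= -0.7980 * log2(0.7980) - 0.2020 * log2(0.2020)
= -(-0.2598) - (-0.4661)
= 0.7259

0.7259


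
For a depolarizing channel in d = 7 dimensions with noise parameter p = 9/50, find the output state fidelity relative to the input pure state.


F = (1-p) + p/d
= (1 - 0.1800) + 0.1800/7
= 0.8200 + 0.0257
= 0.8457

0.8457


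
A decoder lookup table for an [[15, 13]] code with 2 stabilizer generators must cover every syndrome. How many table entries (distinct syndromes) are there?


Each stabilizer generator gives a binary (+1 or -1) measurement outcome.
With 2 independent generators:
Total syndromes = 2^2
= 4

4


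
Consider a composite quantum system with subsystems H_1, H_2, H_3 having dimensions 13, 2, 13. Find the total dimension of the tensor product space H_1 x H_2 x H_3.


dim(H_1 x H_2 x H_3) = 13 * 2 * 13
= 26 * 13
= 338

338


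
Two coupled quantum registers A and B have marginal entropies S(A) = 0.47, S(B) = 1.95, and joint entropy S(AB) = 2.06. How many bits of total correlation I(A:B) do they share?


I(A:B) = S(A) + S(B) - S(AB)
= 0.47 + 1.95 - 2.06
= 0.3600

0.3600


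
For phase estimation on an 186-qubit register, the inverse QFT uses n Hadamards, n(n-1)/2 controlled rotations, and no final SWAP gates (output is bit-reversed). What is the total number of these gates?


Hadamard gates: 186
Controlled rotations: n*(n-1)/2 = 186*185/2 = 17205
SWAP gates: 0 (omitted)
Total = 186 + 17205
= 17391

17391


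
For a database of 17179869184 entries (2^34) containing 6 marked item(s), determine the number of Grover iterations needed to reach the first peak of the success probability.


After j Grover iterations the success probability is P(j) = sin^2((2j+1)*theta), where sin(theta) = sqrt(k/N).
N = 2^34 = 17179869184, k = 6
sin(theta) = sqrt(k/N) = 1.868812365e-05
theta = arcsin(sqrt(k/N)) = 1.868812365e-05 rad
P(j) reaches its first maximum when (2j+1)*theta is as close as possible to pi/2, i.e. j = round(pi/(4*theta) - 1/2).
pi/(4*theta) - 1/2 = 42026.0928
(For comparison, the common estimate pi/4 * sqrt(N/k) = 42026.5928; the exact maximiser is used here.)
Optimal iterations = 42026

42026


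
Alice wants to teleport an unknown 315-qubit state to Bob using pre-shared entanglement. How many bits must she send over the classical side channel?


Quantum teleportation requires 2 classical bits per qubit teleported.
315 qubit(s) -> 2 * 315 = 630 classical bits

630


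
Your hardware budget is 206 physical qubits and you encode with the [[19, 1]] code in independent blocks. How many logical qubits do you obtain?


Each code block uses 19 physical qubits for 1 logical qubit(s).
Number of complete blocks = floor(206 / 19) = 10
Logical qubits = 10 * 1
= 10

10


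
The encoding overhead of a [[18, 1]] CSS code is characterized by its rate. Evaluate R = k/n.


Code rate R = k/n
= 1/18
= 0.0556

0.0556


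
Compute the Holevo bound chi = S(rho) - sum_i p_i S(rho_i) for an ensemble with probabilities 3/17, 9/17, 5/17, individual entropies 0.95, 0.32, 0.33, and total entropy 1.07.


chi = S(rho) - sum_i p_i * S(rho_i)
Weighted entropy = 3/17 * 0.95 + 9/17 * 0.32 + 5/17 * 0.33
= 0.4341
chi = 1.07 - 0.4341
= 0.6359

0.6359


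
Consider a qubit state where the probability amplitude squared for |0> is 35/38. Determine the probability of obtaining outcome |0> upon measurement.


|alpha|^2 = 35/38 = 0.9211
|beta|^2 = 1 - 35/38 = 3/38 = 0.0789
P(|0>) = |alpha|^2 = 0.9211

0.9211


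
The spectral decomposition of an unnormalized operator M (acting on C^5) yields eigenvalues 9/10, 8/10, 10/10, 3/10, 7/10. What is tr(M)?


tr(M) = sum of eigenvalues
= 9/10 + 8/10 + 10/10 + 3/10 + 7/10
= 37/10
= 3.7000

3.7000


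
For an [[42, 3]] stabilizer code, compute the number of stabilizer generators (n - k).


For an [[n,k]] stabilizer code:
Number of stabilizer generators = n - k
= 42 - 3
= 39

39


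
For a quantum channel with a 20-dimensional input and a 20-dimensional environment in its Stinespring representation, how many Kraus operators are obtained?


Tracing out the environment in an orthonormal basis {|i>_E} gives Kraus operators K_i = <i|_E U |0>_E.
Number of Kraus operators = dim(H_env) = d_env
= 20

20


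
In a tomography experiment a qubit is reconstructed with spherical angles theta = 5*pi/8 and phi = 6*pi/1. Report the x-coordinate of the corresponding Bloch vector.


theta = 1.9635, phi = 18.8496
r_x = sin(theta)*cos(phi) = 0.9239 * 1.0000
r_x = 0.9239

0.9239


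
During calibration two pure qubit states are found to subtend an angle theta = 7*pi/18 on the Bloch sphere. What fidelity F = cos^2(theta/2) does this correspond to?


For states separated by angle theta on Bloch sphere:
F = cos^2(theta/2)
theta = 7*pi/18 = 1.2217
theta/2 = 0.6109
cos(theta/2) = 0.8192
F = 0.6710

0.6710


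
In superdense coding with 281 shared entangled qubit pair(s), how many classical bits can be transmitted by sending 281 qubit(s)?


Superdense coding allows 2 classical bits per shared entangled pair.
281 pair(s) -> 2 * 281 = 562 classical bits

562


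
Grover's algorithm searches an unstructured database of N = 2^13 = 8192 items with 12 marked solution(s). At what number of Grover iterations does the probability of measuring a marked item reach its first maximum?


After j Grover iterations the success probability is P(j) = sin^2((2j+1)*theta), where sin(theta) = sqrt(k/N).
N = 2^13 = 8192, k = 12
sin(theta) = sqrt(k/N) = 0.03827327723
theta = arcsin(sqrt(k/N)) = 0.03828262746 rad
P(j) reaches its first maximum when (2j+1)*theta is as close as possible to pi/2, i.e. j = round(pi/(4*theta) - 1/2).
pi/(4*theta) - 1/2 = 20.0158
(For comparison, the common estimate pi/4 * sqrt(N/k) = 20.5208; the exact maximiser is used here.)
Optimal iterations = 20

20


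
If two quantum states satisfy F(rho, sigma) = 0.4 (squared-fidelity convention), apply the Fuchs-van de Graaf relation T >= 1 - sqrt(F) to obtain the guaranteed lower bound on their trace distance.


Fuchs-van de Graaf (squared-fidelity convention): 1 - sqrt(F) <= T <= sqrt(1 - F).
Lower bound: T >= 1 - sqrt(F)
sqrt(F) = sqrt(0.4) = 0.6325
T >= 1 - 0.6325
T >= 0.3675

0.3675


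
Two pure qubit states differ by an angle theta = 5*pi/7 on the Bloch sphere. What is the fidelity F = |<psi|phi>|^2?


For states separated by angle theta on Bloch sphere:
F = cos^2(theta/2)
theta = 5*pi/7 = 2.2440
theta/2 = 1.1220
cos(theta/2) = 0.4339
F = 0.1883

0.1883


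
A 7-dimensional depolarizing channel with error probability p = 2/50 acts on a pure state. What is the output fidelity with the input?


F = (1-p) + p/d
= (1 - 0.0400) + 0.0400/7
= 0.9600 + 0.0057
= 0.9657

0.9657


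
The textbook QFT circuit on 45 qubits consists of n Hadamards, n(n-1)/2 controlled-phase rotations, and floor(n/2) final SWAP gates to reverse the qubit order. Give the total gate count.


Hadamard gates: 45
Controlled rotations: n*(n-1)/2 = 45*44/2 = 990
SWAP gates: floor(n/2) = floor(45/2) = 22
Total = 45 + 990 + 22
= 1057

1057


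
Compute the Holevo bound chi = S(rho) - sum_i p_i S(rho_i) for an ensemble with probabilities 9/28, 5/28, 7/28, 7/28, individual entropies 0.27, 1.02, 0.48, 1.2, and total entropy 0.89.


chi = S(rho) - sum_i p_i * S(rho_i)
Weighted entropy = 9/28 * 0.27 + 5/28 * 1.02 + 7/28 * 0.48 + 7/28 * 1.2
= 0.6889
chi = 0.89 - 0.6889
= 0.2011

0.2011


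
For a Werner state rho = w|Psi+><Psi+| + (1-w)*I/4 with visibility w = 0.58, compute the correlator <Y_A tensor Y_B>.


|Psi+> = (|01> + |10>)/sqrt(2)
For the pure Bell state, <Y_A Y_B> = +1 (Bell-state Pauli correlator).
The maximally-mixed part I/4 has tr(I/4 * P tensor P) = 0 for any traceless Pauli P.
So <Y_A Y_B>_rho = w * (+1) + (1 - w) * 0
= 0.58 * (+1)
= 0.5800

0.5800


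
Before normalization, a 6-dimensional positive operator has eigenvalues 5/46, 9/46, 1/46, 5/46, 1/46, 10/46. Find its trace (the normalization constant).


tr(M) = sum of eigenvalues
= 5/46 + 9/46 + 1/46 + 5/46 + 1/46 + 10/46
= 31/46
= 0.6739

0.6739


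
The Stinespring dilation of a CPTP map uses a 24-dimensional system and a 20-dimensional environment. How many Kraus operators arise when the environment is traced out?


Tracing out the environment in an orthonormal basis {|i>_E} gives Kraus operators K_i = <i|_E U |0>_E.
Number of Kraus operators = dim(H_env) = d_env
= 20

20


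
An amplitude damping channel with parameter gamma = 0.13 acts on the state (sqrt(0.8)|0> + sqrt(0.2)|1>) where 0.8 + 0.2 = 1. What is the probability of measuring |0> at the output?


For amplitude damping with parameter gamma on state sqrt(a)|0> + sqrt(b)|1>:
alpha^2 = 0.8, beta^2 = 0.2
P(|0>) = alpha^2 + gamma * beta^2
= 0.8 + 0.13 * 0.2
= 0.8 + 0.0260
= 0.8260

0.8260


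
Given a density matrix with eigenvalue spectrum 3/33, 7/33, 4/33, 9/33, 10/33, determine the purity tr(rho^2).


tr(rho^2) = sum of eigenvalues squared
= (3/33)^2 + (7/33)^2 + (4/33)^2 + (9/33)^2 + (10/33)^2
= (9 + 49 + 16 + 81 + 100) / 1089
= 255/1089
= 0.2342

0.2342


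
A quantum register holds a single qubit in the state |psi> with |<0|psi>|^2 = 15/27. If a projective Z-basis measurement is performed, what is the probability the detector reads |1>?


|alpha|^2 = 15/27 = 0.5556
|beta|^2 = 1 - 15/27 = 12/27 = 0.4444
P(|1>) = |beta|^2 = 0.4444

0.4444


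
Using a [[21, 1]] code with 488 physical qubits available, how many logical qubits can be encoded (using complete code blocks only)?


Each code block uses 21 physical qubits for 1 logical qubit(s).
Number of complete blocks = floor(488 / 21) = 23
Logical qubits = 23 * 1
= 23

23


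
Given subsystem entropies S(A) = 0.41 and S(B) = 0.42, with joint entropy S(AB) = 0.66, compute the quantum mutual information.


I(A:B) = S(A) + S(B) - S(AB)
= 0.41 + 0.42 - 0.66
= 0.1700

0.1700


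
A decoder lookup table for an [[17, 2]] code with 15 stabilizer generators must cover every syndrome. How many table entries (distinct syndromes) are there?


Each stabilizer generator gives a binary (+1 or -1) measurement outcome.
With 15 independent generators:
Total syndromes = 2^15
= 32768

32768


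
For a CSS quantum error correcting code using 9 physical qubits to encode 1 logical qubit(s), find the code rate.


Code rate R = k/n
= 1/9
= 0.1111

0.1111


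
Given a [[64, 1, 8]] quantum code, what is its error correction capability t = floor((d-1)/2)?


Code parameters: [[64, 1, 8]], distance d = 8.
Number of correctable errors = floor((d-1)/2)
= floor((8 - 1)/2)
= floor(7/2)
= 3

3


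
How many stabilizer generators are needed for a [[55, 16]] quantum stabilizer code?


For an [[n,k]] stabilizer code:
Number of stabilizer generators = n - k
= 55 - 16
= 39

39


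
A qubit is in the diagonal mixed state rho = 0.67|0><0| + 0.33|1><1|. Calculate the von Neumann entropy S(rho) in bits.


S = -p*log2(p) - (1-p)*log2(1-p)
p = 0.6700, 1-p = 0.3300
= -0.6700 * log2(0.6700) - 0.3300 * log2(0.3300)
= -(-0.3871) - (-0.5278)
= 0.9149

0.9149


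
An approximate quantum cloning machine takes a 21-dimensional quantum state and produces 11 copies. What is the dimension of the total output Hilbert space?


Output space = H^(tensor 11) where dim(H) = 21
dim = 21^11
= 441 (after 2 factors)
= 9261 (after 3 factors)
= 194481 (after 4 factors)
= 4084101 (after 5 factors)
= 85766121 (after 6 factors)
= 1801088541 (after 7 factors)
= 37822859361 (after 8 factors)
= 794280046581 (after 9 factors)
= 16679880978201 (after 10 factors)
= 350277500542221 (after 11 factors)
= 350277500542221

350277500542221


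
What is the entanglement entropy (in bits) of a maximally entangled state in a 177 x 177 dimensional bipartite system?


For a maximally entangled state in d x d:
S = log2(d) = log2(177)
= 7.4676

7.4676


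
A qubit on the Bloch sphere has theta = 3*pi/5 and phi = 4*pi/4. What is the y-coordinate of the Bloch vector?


theta = 1.8850, phi = 3.1416
r_y = sin(theta)*sin(phi) = 0.9511 * 0.0000
r_y = 0.0000

0.0000


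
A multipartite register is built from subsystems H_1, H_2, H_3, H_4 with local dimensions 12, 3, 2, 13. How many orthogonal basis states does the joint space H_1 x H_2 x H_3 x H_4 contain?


dim(H_1 x H_2 x H_3 x H_4) = 12 * 3 * 2 * 13
= 36 * 2 * 13
= 72 * 13
= 936

936


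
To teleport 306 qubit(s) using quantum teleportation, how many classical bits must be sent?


Quantum teleportation requires 2 classical bits per qubit teleported.
306 qubit(s) -> 2 * 306 = 612 classical bits

612


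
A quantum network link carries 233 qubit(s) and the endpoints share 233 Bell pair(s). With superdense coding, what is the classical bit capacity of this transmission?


Superdense coding allows 2 classical bits per shared entangled pair.
233 pair(s) -> 2 * 233 = 466 classical bits

466


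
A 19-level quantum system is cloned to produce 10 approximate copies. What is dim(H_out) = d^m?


Output space = H^(tensor 10) where dim(H) = 19
dim = 19^10
= 361 (after 2 factors)
= 6859 (after 3 factors)
= 130321 (after 4 factors)
= 2476099 (after 5 factors)
= 47045881 (after 6 factors)
= 893871739 (after 7 factors)
= 16983563041 (after 8 factors)
= 322687697779 (after 9 factors)
= 6131066257801 (after 10 factors)
= 6131066257801

6131066257801


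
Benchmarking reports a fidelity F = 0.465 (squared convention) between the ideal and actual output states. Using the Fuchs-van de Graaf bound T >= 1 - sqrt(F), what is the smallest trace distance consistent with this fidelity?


Fuchs-van de Graaf (squared-fidelity convention): 1 - sqrt(F) <= T <= sqrt(1 - F).
Lower bound: T >= 1 - sqrt(F)
sqrt(F) = sqrt(0.465) = 0.6819
T >= 1 - 0.6819
T >= 0.3181

0.3181


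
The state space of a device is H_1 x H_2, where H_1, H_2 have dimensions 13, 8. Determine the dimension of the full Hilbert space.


dim(H_1 x H_2) = 13 * 8
= 104

104


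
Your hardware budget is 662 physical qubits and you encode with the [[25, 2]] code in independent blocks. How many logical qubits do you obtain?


Each code block uses 25 physical qubits for 2 logical qubit(s).
Number of complete blocks = floor(662 / 25) = 26
Logical qubits = 26 * 2
= 52

52


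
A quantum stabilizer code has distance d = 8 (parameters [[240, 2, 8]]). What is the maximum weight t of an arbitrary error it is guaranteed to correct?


Code parameters: [[240, 2, 8]], distance d = 8.
Number of correctable errors = floor((d-1)/2)
= floor((8 - 1)/2)
= floor(7/2)
= 3

3


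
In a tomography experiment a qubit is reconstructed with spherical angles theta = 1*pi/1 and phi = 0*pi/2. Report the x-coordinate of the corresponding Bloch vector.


theta = 3.1416, phi = 0.0000
r_x = sin(theta)*cos(phi) = 0.0000 * 1.0000
r_x = 0.0000

0.0000


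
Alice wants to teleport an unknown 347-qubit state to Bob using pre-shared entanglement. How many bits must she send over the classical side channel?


Quantum teleportation requires 2 classical bits per qubit teleported.
347 qubit(s) -> 2 * 347 = 694 classical bits

694


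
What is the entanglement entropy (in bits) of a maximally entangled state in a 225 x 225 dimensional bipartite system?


For a maximally entangled state in d x d:
S = log2(d) = log2(225)
= 7.8138

7.8138


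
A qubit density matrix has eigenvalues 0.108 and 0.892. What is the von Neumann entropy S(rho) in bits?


S = -p*log2(p) - (1-p)*log2(1-p)
p = 0.1080, 1-p = 0.8920
= -0.1080 * log2(0.1080) - 0.8920 * log2(0.8920)
= -(-0.3468) - (-0.1471)
= 0.4939

0.4939


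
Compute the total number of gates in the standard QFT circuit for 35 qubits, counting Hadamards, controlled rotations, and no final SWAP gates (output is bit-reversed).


Hadamard gates: 35
Controlled rotations: n*(n-1)/2 = 35*34/2 = 595
SWAP gates: 0 (omitted)
Total = 35 + 595
= 630

630


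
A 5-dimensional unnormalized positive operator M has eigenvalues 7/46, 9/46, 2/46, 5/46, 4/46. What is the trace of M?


tr(M) = sum of eigenvalues
= 7/46 + 9/46 + 2/46 + 5/46 + 4/46
= 27/46
= 0.5870

0.5870


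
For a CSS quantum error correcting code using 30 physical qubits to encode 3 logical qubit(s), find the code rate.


Code rate R = k/n
= 3/30
= 0.1000

0.1000


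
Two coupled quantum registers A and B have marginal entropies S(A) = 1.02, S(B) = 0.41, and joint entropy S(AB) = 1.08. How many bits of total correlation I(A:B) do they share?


I(A:B) = S(A) + S(B) - S(AB)
= 1.02 + 0.41 - 1.08
= 0.3500

0.3500


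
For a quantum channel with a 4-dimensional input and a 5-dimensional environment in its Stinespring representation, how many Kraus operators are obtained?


Tracing out the environment in an orthonormal basis {|i>_E} gives Kraus operators K_i = <i|_E U |0>_E.
Number of Kraus operators = dim(H_env) = d_env
= 5

5


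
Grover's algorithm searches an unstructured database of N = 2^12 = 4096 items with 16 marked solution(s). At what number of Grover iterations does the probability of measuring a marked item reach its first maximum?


After j Grover iterations the success probability is P(j) = sin^2((2j+1)*theta), where sin(theta) = sqrt(k/N).
N = 2^12 = 4096, k = 16
sin(theta) = sqrt(k/N) = 0.0625
theta = arcsin(sqrt(k/N)) = 0.0625407618 rad
P(j) reaches its first maximum when (2j+1)*theta is as close as possible to pi/2, i.e. j = round(pi/(4*theta) - 1/2).
pi/(4*theta) - 1/2 = 12.0582
(For comparison, the common estimate pi/4 * sqrt(N/k) = 12.5664; the exact maximiser is used here.)
Optimal iterations = 12

12


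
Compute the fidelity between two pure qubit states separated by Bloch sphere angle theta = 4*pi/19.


For states separated by angle theta on Bloch sphere:
F = cos^2(theta/2)
theta = 4*pi/19 = 0.6614
theta/2 = 0.3307
cos(theta/2) = 0.9458
F = 0.8946

0.8946


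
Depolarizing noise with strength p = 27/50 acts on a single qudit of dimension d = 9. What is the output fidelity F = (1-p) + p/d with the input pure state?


F = (1-p) + p/d
= (1 - 0.5400) + 0.5400/9
= 0.4600 + 0.0600
= 0.5200

0.5200


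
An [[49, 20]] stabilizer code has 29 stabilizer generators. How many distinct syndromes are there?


Each stabilizer generator gives a binary (+1 or -1) measurement outcome.
With 29 independent generators:
Total syndromes = 2^29
= 536870912

536870912


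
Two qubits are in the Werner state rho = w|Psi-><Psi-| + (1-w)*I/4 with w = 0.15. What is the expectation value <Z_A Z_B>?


|Psi-> = (|01> - |10>)/sqrt(2)
For the pure Bell state, <Z_A Z_B> = -1 (Bell-state Pauli correlator).
The maximally-mixed part I/4 has tr(I/4 * P tensor P) = 0 for any traceless Pauli P.
So <Z_A Z_B>_rho = w * (-1) + (1 - w) * 0
= 0.15 * (-1)
= -0.1500

-0.1500


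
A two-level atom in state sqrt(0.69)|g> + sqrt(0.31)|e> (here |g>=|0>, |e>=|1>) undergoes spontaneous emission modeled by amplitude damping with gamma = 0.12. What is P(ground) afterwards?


For amplitude damping with parameter gamma on state sqrt(a)|0> + sqrt(b)|1>:
alpha^2 = 0.69, beta^2 = 0.31
P(|0>) = alpha^2 + gamma * beta^2
= 0.69 + 0.12 * 0.31
= 0.69 + 0.0372
= 0.7272

0.7272


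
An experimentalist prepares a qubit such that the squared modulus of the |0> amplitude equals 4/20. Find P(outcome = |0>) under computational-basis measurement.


|alpha|^2 = 4/20 = 0.2000
|beta|^2 = 1 - 4/20 = 16/20 = 0.8000
P(|0>) = |alpha|^2 = 0.2000

0.2000


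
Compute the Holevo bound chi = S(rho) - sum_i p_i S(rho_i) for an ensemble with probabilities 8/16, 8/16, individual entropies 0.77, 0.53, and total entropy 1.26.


chi = S(rho) - sum_i p_i * S(rho_i)
Weighted entropy = 8/16 * 0.77 + 8/16 * 0.53
= 0.6500
chi = 1.26 - 0.6500
= 0.6100

0.6100


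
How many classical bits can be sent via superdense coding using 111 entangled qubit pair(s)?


Superdense coding allows 2 classical bits per shared entangled pair.
111 pair(s) -> 2 * 111 = 222 classical bits

222


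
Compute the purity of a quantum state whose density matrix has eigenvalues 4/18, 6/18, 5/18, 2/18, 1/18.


tr(rho^2) = sum of eigenvalues squared
= (4/18)^2 + (6/18)^2 + (5/18)^2 + (2/18)^2 + (1/18)^2
= (16 + 36 + 25 + 4 + 1) / 324
= 82/324
= 0.2531

0.2531


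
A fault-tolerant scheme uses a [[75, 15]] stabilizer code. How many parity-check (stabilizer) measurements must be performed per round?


For an [[n,k]] stabilizer code:
Number of stabilizer generators = n - k
= 75 - 15
= 60

60


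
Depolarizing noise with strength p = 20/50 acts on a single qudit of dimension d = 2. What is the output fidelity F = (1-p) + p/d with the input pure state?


F = (1-p) + p/d
= (1 - 0.4000) + 0.4000/2
= 0.6000 + 0.2000
= 0.8000

0.8000


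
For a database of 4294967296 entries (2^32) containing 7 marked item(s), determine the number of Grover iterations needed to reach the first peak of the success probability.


After j Grover iterations the success probability is P(j) = sin^2((2j+1)*theta), where sin(theta) = sqrt(k/N).
N = 2^32 = 4294967296, k = 7
sin(theta) = sqrt(k/N) = 4.037096117e-05
theta = arcsin(sqrt(k/N)) = 4.037096118e-05 rad
P(j) reaches its first maximum when (2j+1)*theta is as close as possible to pi/2, i.e. j = round(pi/(4*theta) - 1/2).
pi/(4*theta) - 1/2 = 19454.0322
(For comparison, the common estimate pi/4 * sqrt(N/k) = 19454.5322; the exact maximiser is used here.)
Optimal iterations = 19454

19454


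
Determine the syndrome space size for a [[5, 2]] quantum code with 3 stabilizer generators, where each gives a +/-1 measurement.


Each stabilizer generator gives a binary (+1 or -1) measurement outcome.
With 3 independent generators:
Total syndromes = 2^3
= 8

8


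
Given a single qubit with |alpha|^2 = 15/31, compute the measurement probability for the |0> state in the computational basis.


|alpha|^2 = 15/31 = 0.4839
|beta|^2 = 1 - 15/31 = 16/31 = 0.5161
P(|0>) = |alpha|^2 = 0.4839

0.4839


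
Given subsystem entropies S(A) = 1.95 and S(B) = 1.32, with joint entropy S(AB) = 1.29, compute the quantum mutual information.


I(A:B) = S(A) + S(B) - S(AB)
= 1.95 + 1.32 - 1.29
= 1.9800

1.9800


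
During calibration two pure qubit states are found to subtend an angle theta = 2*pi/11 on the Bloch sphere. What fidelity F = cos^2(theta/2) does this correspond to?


For states separated by angle theta on Bloch sphere:
F = cos^2(theta/2)
theta = 2*pi/11 = 0.5712
theta/2 = 0.2856
cos(theta/2) = 0.9595
F = 0.9206

0.9206


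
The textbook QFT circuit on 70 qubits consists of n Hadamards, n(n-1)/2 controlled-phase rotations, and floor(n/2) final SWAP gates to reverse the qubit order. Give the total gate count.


Hadamard gates: 70
Controlled rotations: n*(n-1)/2 = 70*69/2 = 2415
SWAP gates: floor(n/2) = floor(70/2) = 35
Total = 70 + 2415 + 35
= 2520

2520


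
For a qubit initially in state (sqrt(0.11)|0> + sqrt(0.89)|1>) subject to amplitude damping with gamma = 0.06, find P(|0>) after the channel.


For amplitude damping with parameter gamma on state sqrt(a)|0> + sqrt(b)|1>:
alpha^2 = 0.11, beta^2 = 0.89
P(|0>) = alpha^2 + gamma * beta^2
= 0.11 + 0.06 * 0.89
= 0.11 + 0.0534
= 0.1634

0.1634


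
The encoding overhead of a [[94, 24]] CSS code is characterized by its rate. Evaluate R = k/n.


Code rate R = k/n
= 24/94
= 0.2553

0.2553


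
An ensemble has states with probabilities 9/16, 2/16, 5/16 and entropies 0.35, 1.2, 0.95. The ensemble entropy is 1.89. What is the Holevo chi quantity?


chi = S(rho) - sum_i p_i * S(rho_i)
Weighted entropy = 9/16 * 0.35 + 2/16 * 1.2 + 5/16 * 0.95
= 0.6438
chi = 1.89 - 0.6438
= 1.2462

1.2462


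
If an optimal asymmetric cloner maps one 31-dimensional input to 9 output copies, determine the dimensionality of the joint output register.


Output space = H^(tensor 9) where dim(H) = 31
dim = 31^9
= 961 (after 2 factors)
= 29791 (after 3 factors)
= 923521 (after 4 factors)
= 28629151 (after 5 factors)
= 887503681 (after 6 factors)
= 27512614111 (after 7 factors)
= 852891037441 (after 8 factors)
= 26439622160671 (after 9 factors)
= 26439622160671

26439622160671


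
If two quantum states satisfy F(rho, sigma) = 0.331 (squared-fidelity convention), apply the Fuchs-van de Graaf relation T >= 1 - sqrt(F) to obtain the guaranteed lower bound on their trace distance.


Fuchs-van de Graaf (squared-fidelity convention): 1 - sqrt(F) <= T <= sqrt(1 - F).
Lower bound: T >= 1 - sqrt(F)
sqrt(F) = sqrt(0.331) = 0.5753
T >= 1 - 0.5753
T >= 0.4247

0.4247


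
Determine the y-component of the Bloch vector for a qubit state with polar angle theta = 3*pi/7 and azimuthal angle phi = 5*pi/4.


theta = 1.3464, phi = 3.9270
r_y = sin(theta)*sin(phi) = 0.9749 * -0.7071
r_y = -0.6894

-0.6894


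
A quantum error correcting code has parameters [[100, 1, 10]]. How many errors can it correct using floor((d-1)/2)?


Code parameters: [[100, 1, 10]], distance d = 10.
Number of correctable errors = floor((d-1)/2)
= floor((10 - 1)/2)
= floor(9/2)
= 4

4


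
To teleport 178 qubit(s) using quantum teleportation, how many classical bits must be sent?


Quantum teleportation requires 2 classical bits per qubit teleported.
178 qubit(s) -> 2 * 178 = 356 classical bits

356


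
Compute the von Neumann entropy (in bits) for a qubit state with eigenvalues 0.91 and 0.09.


S = -p*log2(p) - (1-p)*log2(1-p)
p = 0.9100, 1-p = 0.0900
= -0.9100 * log2(0.9100) - 0.0900 * log2(0.0900)
= -(-0.1238) - (-0.3127)
= 0.4365

0.4365


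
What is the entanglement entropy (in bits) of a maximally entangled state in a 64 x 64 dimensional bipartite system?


For a maximally entangled state in d x d:
S = log2(d) = log2(64)
= 6.0000

6.0000


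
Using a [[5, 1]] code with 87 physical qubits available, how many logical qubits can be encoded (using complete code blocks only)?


Each code block uses 5 physical qubits for 1 logical qubit(s).
Number of complete blocks = floor(87 / 5) = 17
Logical qubits = 17 * 1
= 17

17


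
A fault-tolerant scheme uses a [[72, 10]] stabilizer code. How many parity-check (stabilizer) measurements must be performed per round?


For an [[n,k]] stabilizer code:
Number of stabilizer generators = n - k
= 72 - 10
= 62

62


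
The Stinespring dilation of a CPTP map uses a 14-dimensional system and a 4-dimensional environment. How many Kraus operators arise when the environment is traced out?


Tracing out the environment in an orthonormal basis {|i>_E} gives Kraus operators K_i = <i|_E U |0>_E.
Number of Kraus operators = dim(H_env) = d_env
= 4

4


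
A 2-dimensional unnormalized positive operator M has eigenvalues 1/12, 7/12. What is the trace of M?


tr(M) = sum of eigenvalues
= 1/12 + 7/12
= 8/12
= 0.6667

0.6667


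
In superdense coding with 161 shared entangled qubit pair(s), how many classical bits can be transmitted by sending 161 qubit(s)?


Superdense coding allows 2 classical bits per shared entangled pair.
161 pair(s) -> 2 * 161 = 322 classical bits

322


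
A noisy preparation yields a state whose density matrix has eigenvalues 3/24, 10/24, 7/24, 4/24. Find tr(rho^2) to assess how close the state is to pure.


tr(rho^2) = sum of eigenvalues squared
= (3/24)^2 + (10/24)^2 + (7/24)^2 + (4/24)^2
= (9 + 100 + 49 + 16) / 576
= 174/576
= 0.3021

0.3021


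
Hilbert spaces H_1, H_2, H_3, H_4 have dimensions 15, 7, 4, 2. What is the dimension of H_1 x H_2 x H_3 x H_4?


dim(H_1 x H_2 x H_3 x H_4) = 15 * 7 * 4 * 2
= 105 * 4 * 2
= 420 * 2
= 840

840


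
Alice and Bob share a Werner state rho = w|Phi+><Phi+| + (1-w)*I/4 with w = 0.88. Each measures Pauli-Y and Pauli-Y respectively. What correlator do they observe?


|Phi+> = (|00> + |11>)/sqrt(2)
For the pure Bell state, <Y_A Y_B> = -1 (Bell-state Pauli correlator).
The maximally-mixed part I/4 has tr(I/4 * P tensor P) = 0 for any traceless Pauli P.
So <Y_A Y_B>_rho = w * (-1) + (1 - w) * 0
= 0.88 * (-1)
= -0.8800

-0.8800


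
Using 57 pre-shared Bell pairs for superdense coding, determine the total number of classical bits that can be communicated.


Superdense coding allows 2 classical bits per shared entangled pair.
57 pair(s) -> 2 * 57 = 114 classical bits

114


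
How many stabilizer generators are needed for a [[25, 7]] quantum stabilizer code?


For an [[n,k]] stabilizer code:
Number of stabilizer generators = n - k
= 25 - 7
= 18

18


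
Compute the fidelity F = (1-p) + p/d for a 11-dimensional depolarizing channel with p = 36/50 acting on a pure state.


F = (1-p) + p/d
= (1 - 0.7200) + 0.7200/11
= 0.2800 + 0.0655
= 0.3455

0.3455


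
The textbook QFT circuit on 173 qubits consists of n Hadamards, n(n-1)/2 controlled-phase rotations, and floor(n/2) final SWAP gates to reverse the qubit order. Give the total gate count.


Hadamard gates: 173
Controlled rotations: n*(n-1)/2 = 173*172/2 = 14878
SWAP gates: floor(n/2) = floor(173/2) = 86
Total = 173 + 14878 + 86
= 15137

15137


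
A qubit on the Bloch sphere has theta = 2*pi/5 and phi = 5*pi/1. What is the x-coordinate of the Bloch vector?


theta = 1.2566, phi = 15.7080
r_x = sin(theta)*cos(phi) = 0.9511 * -1.0000
r_x = -0.9511

-0.9511


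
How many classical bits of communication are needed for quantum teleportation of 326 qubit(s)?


Quantum teleportation requires 2 classical bits per qubit teleported.
326 qubit(s) -> 2 * 326 = 652 classical bits

652


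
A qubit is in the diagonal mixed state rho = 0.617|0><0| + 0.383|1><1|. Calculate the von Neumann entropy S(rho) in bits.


S = -p*log2(p) - (1-p)*log2(1-p)
p = 0.6170, 1-p = 0.3830
= -0.6170 * log2(0.6170) - 0.3830 * log2(0.3830)
= -(-0.4298) - (-0.5303)
= 0.9601

0.9601


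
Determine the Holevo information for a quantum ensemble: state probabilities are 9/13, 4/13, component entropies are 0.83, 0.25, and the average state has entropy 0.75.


chi = S(rho) - sum_i p_i * S(rho_i)
Weighted entropy = 9/13 * 0.83 + 4/13 * 0.25
= 0.6515
chi = 0.75 - 0.6515
= 0.0985

0.0985


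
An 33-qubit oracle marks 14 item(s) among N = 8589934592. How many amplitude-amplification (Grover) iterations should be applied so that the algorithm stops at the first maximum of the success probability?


After j Grover iterations the success probability is P(j) = sin^2((2j+1)*theta), where sin(theta) = sqrt(k/N).
N = 2^33 = 8589934592, k = 14
sin(theta) = sqrt(k/N) = 4.037096117e-05
theta = arcsin(sqrt(k/N)) = 4.037096118e-05 rad
P(j) reaches its first maximum when (2j+1)*theta is as close as possible to pi/2, i.e. j = round(pi/(4*theta) - 1/2).
pi/(4*theta) - 1/2 = 19454.0322
(For comparison, the common estimate pi/4 * sqrt(N/k) = 19454.5322; the exact maximiser is used here.)
Optimal iterations = 19454

19454


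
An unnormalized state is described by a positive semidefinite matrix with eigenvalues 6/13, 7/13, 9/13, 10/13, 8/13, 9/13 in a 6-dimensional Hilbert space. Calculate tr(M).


tr(M) = sum of eigenvalues
= 6/13 + 7/13 + 9/13 + 10/13 + 8/13 + 9/13
= 49/13
= 3.7692

3.7692


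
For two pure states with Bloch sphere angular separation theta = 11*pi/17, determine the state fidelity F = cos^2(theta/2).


For states separated by angle theta on Bloch sphere:
F = cos^2(theta/2)
theta = 11*pi/17 = 2.0328
theta/2 = 1.0164
cos(theta/2) = 0.5264
F = 0.2771

0.2771


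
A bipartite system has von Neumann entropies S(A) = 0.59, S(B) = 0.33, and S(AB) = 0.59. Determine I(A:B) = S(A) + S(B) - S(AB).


I(A:B) = S(A) + S(B) - S(AB)
= 0.59 + 0.33 - 0.59
= 0.3300

0.3300


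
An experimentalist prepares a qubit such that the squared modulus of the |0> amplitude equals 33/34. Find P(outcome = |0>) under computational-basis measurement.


|alpha|^2 = 33/34 = 0.9706
|beta|^2 = 1 - 33/34 = 1/34 = 0.0294
P(|0>) = |alpha|^2 = 0.9706

0.9706


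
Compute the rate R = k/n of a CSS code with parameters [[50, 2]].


Code rate R = k/n
= 2/50
= 0.0400

0.0400


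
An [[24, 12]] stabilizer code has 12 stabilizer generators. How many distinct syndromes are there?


Each stabilizer generator gives a binary (+1 or -1) measurement outcome.
With 12 independent generators:
Total syndromes = 2^12
= 4096

4096


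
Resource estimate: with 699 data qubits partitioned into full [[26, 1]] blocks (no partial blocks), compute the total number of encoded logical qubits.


Each code block uses 26 physical qubits for 1 logical qubit(s).
Number of complete blocks = floor(699 / 26) = 26
Logical qubits = 26 * 1
= 26

26


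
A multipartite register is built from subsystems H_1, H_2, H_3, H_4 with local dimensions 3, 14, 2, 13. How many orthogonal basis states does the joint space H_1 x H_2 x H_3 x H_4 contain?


dim(H_1 x H_2 x H_3 x H_4) = 3 * 14 * 2 * 13
= 42 * 2 * 13
= 84 * 13
= 1092

1092


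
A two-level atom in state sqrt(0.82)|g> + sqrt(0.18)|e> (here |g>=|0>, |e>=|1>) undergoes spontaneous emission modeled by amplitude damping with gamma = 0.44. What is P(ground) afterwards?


For amplitude damping with parameter gamma on state sqrt(a)|0> + sqrt(b)|1>:
alpha^2 = 0.82, beta^2 = 0.18
P(|0>) = alpha^2 + gamma * beta^2
= 0.82 + 0.44 * 0.18
= 0.82 + 0.0792
= 0.8992

0.8992


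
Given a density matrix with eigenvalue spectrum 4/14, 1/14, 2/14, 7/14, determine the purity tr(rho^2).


tr(rho^2) = sum of eigenvalues squared
= (4/14)^2 + (1/14)^2 + (2/14)^2 + (7/14)^2
= (16 + 1 + 4 + 49) / 196
= 70/196
= 0.3571

0.3571


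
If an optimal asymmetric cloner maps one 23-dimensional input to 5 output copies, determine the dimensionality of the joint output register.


Output space = H^(tensor 5) where dim(H) = 23
dim = 23^5
= 529 (after 2 factors)
= 12167 (after 3 factors)
= 279841 (after 4 factors)
= 6436343 (after 5 factors)
= 6436343

6436343


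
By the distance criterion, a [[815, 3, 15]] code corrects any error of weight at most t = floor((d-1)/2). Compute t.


Code parameters: [[815, 3, 15]], distance d = 15.
Number of correctable errors = floor((d-1)/2)
= floor((15 - 1)/2)
= floor(14/2)
= 7

7


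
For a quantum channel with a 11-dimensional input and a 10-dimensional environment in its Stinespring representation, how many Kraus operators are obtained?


Tracing out the environment in an orthonormal basis {|i>_E} gives Kraus operators K_i = <i|_E U |0>_E.
Number of Kraus operators = dim(H_env) = d_env
= 10

10


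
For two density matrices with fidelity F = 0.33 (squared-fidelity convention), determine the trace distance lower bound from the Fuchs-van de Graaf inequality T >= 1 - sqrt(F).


Fuchs-van de Graaf (squared-fidelity convention): 1 - sqrt(F) <= T <= sqrt(1 - F).
Lower bound: T >= 1 - sqrt(F)
sqrt(F) = sqrt(0.33) = 0.5745
T >= 1 - 0.5745
T >= 0.4255

0.4255


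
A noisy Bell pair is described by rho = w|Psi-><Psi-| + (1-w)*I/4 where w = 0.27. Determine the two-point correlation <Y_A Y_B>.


|Psi-> = (|01> - |10>)/sqrt(2)
For the pure Bell state, <Y_A Y_B> = -1 (Bell-state Pauli correlator).
The maximally-mixed part I/4 has tr(I/4 * P tensor P) = 0 for any traceless Pauli P.
So <Y_A Y_B>_rho = w * (-1) + (1 - w) * 0
= 0.27 * (-1)
= -0.2700

-0.2700


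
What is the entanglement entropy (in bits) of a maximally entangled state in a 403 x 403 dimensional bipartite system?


For a maximally entangled state in d x d:
S = log2(d) = log2(403)
= 8.6546

8.6546


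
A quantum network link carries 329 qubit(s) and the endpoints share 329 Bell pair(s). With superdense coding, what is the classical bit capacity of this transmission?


Superdense coding allows 2 classical bits per shared entangled pair.
329 pair(s) -> 2 * 329 = 658 classical bits

658


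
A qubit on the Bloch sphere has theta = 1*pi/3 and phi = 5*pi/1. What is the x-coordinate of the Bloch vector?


theta = 1.0472, phi = 15.7080
r_x = sin(theta)*cos(phi) = 0.8660 * -1.0000
r_x = -0.8660

-0.8660


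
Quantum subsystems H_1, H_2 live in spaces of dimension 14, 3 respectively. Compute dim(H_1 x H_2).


dim(H_1 x H_2) = 14 * 3
= 42

42


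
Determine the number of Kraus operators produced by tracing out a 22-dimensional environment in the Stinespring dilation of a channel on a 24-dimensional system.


Tracing out the environment in an orthonormal basis {|i>_E} gives Kraus operators K_i = <i|_E U |0>_E.
Number of Kraus operators = dim(H_env) = d_env
= 22

22


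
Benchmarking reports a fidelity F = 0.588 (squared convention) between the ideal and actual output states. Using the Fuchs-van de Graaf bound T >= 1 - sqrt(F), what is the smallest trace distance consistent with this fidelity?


Fuchs-van de Graaf (squared-fidelity convention): 1 - sqrt(F) <= T <= sqrt(1 - F).
Lower bound: T >= 1 - sqrt(F)
sqrt(F) = sqrt(0.588) = 0.7668
T >= 1 - 0.7668
T >= 0.2332

0.2332
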